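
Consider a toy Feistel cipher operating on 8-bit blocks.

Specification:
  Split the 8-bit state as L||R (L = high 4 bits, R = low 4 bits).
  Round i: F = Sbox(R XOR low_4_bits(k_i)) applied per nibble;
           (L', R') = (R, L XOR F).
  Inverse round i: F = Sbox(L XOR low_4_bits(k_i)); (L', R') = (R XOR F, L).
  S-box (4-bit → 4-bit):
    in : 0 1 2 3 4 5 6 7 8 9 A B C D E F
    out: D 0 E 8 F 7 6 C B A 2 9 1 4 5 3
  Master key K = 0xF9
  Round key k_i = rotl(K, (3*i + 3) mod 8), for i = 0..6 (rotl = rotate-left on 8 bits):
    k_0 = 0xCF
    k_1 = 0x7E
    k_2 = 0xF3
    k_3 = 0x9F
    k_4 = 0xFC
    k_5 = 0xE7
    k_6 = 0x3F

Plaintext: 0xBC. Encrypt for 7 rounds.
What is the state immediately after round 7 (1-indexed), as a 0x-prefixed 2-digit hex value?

s_0 = plaintext = 0xBC
s_1 = Round(s_0, k_0) = 0xC3
s_2 = Round(s_1, k_1) = 0x38
s_3 = Round(s_2, k_2) = 0x8A
s_4 = Round(s_3, k_3) = 0xAF
s_5 = Round(s_4, k_4) = 0xF2
s_6 = Round(s_5, k_5) = 0x28
s_7 = Round(s_6, k_6) = 0x8E

0x8E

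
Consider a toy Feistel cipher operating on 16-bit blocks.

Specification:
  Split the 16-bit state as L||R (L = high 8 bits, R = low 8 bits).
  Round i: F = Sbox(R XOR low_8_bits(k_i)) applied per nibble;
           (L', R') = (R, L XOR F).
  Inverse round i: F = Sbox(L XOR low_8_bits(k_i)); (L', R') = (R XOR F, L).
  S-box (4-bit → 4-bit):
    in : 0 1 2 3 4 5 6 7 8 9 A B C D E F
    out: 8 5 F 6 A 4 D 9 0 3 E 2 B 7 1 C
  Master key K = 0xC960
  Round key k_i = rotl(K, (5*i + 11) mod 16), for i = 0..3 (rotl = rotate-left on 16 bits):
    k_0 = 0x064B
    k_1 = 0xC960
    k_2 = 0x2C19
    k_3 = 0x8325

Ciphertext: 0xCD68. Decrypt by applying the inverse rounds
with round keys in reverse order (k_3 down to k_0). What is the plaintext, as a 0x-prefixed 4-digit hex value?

s_0 = ciphertext = 0xCD68
s_1 = InvRound(s_0, k_3) = 0x78CD
s_2 = InvRound(s_1, k_2) = 0x1878
s_3 = InvRound(s_2, k_1) = 0xE818
s_4 = InvRound(s_3, k_0) = 0xFEE8

0xFEE8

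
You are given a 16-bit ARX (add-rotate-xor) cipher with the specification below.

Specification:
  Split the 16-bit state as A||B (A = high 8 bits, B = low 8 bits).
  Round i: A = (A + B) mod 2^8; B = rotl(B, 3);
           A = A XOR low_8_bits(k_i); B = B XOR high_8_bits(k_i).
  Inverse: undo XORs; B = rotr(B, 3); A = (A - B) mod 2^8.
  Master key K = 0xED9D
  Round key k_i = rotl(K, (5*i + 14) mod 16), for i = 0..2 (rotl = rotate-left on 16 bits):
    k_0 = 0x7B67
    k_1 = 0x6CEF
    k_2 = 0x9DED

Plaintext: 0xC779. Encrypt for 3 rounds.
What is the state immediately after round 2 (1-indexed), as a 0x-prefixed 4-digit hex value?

s_0 = plaintext = 0xC779
s_1 = Round(s_0, k_0) = 0x27B0
s_2 = Round(s_1, k_1) = 0x38E9
s_3 = Round(s_2, k_2) = 0xCCD2

0x38E9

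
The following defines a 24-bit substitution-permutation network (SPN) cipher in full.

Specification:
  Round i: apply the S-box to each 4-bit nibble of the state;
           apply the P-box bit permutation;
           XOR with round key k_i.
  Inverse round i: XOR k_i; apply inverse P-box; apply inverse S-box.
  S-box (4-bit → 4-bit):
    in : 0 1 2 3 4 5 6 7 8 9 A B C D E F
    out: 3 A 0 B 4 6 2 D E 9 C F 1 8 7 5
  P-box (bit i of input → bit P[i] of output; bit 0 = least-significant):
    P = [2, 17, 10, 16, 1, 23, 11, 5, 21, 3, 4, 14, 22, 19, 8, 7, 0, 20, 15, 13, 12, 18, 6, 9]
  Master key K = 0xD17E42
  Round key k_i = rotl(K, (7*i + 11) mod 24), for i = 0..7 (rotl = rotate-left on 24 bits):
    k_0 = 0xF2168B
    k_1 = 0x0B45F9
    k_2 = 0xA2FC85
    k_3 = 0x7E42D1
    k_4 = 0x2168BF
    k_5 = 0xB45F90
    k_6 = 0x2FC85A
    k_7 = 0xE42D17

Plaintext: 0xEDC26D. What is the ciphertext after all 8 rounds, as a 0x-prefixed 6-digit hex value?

s_0 = plaintext = 0xEDC26D
s_1 = Round(s_0, k_0) = 0x3726CB
s_2 = Round(s_1, k_1) = 0x0CF3F6
s_3 = Round(s_2, k_2) = 0xC4A58E
s_4 = Round(s_3, k_3) = 0xFCDF6D
s_5 = Round(s_4, k_4) = 0x80786E
s_6 = Round(s_5, k_5) = 0x62184D
s_7 = Round(s_6, k_6) = 0x2280C2
s_8 = Round(s_7, k_7) = 0xCC2C9D

0xCC2C9D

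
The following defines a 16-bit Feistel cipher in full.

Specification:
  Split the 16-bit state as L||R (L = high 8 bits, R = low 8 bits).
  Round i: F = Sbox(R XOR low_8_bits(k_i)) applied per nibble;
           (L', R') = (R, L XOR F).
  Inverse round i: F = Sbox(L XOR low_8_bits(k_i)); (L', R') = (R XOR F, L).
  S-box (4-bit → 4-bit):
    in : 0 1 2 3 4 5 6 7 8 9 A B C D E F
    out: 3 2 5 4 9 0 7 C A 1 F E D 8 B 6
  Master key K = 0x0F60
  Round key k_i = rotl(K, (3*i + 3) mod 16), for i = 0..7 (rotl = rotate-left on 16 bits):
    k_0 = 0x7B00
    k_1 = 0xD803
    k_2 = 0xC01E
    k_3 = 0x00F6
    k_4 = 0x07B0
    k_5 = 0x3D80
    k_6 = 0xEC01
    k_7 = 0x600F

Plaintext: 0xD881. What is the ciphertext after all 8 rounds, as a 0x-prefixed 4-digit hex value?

0xDF02

s_0 = plaintext = 0xD881
s_1 = Round(s_0, k_0) = 0x817A
s_2 = Round(s_1, k_1) = 0x7A40
s_3 = Round(s_2, k_2) = 0x4071
s_4 = Round(s_3, k_3) = 0x71EC
s_5 = Round(s_4, k_4) = 0xEC7C
s_6 = Round(s_5, k_5) = 0x7C81
s_7 = Round(s_6, k_6) = 0x81DF
s_8 = Round(s_7, k_7) = 0xDF02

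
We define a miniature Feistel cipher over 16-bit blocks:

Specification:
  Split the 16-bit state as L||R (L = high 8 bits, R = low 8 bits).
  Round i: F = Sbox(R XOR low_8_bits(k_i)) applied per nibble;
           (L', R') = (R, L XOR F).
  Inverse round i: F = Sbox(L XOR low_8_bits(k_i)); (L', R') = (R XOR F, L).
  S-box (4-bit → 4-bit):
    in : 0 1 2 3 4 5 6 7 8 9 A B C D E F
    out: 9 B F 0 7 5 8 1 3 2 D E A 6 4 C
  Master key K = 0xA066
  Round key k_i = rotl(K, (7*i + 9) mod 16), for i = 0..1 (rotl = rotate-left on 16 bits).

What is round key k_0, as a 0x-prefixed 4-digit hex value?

K = 0xA066
k_0 = rotl(K, (7*0+9) mod 16) = rotl(K, 9) = 0xCD40

0xCD40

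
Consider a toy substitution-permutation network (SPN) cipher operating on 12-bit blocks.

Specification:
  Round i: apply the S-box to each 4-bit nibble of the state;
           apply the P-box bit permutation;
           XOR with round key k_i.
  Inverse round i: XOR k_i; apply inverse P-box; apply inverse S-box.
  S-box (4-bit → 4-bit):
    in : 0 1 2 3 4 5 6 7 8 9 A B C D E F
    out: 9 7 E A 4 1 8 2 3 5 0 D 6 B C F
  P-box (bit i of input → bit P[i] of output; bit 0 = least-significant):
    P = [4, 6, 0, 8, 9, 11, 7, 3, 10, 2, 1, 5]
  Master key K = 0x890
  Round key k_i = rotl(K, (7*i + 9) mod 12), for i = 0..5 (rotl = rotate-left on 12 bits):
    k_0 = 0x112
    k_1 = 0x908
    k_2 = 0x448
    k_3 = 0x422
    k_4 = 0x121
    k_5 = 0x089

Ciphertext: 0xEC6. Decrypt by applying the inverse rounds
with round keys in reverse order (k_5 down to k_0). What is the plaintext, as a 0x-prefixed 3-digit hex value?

0x295

s_0 = ciphertext = 0xEC6
s_1 = InvRound(s_0, k_5) = 0x1DC
s_2 = InvRound(s_1, k_4) = 0x3E1
s_3 = InvRound(s_2, k_3) = 0x992
s_4 = InvRound(s_3, k_2) = 0x92D
s_5 = InvRound(s_4, k_1) = 0x3A4
s_6 = InvRound(s_5, k_0) = 0x295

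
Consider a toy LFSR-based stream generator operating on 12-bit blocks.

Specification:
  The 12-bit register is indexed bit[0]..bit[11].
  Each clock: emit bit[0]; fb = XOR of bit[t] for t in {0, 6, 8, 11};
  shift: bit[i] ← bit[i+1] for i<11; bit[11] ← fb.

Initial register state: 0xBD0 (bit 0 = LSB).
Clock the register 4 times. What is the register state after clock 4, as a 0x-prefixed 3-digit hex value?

reg_0 = 0xBD0
clock 1: out=0, reg = 0xDE8
clock 2: out=0, reg = 0xEF4
clock 3: out=0, reg = 0x77A
clock 4: out=0, reg = 0x3BD

0x3BD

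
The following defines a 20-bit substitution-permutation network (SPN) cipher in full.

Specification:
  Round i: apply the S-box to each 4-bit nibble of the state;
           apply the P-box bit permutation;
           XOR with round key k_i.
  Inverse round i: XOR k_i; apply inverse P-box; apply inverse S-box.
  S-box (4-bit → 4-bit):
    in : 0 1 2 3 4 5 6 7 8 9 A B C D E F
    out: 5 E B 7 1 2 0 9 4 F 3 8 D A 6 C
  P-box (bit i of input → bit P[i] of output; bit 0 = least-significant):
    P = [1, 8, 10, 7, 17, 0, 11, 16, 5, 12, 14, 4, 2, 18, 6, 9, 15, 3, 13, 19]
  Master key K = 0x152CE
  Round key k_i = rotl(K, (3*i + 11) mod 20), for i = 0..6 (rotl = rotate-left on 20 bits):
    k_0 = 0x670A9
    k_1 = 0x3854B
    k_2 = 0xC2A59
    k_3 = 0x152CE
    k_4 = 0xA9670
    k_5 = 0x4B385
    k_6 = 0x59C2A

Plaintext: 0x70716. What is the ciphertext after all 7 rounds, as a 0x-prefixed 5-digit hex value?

0x327B8

s_0 = plaintext = 0x70716
s_1 = Round(s_0, k_0) = 0xFF8DC
s_2 = Round(s_1, k_1) = 0xAE388
s_3 = Round(s_2, k_2) = 0x8F631
s_4 = Round(s_3, k_3) = 0x37D0F
s_5 = Round(s_4, k_4) = 0x828EC
s_6 = Round(s_5, k_5) = 0x0DD02
s_7 = Round(s_6, k_6) = 0x327B8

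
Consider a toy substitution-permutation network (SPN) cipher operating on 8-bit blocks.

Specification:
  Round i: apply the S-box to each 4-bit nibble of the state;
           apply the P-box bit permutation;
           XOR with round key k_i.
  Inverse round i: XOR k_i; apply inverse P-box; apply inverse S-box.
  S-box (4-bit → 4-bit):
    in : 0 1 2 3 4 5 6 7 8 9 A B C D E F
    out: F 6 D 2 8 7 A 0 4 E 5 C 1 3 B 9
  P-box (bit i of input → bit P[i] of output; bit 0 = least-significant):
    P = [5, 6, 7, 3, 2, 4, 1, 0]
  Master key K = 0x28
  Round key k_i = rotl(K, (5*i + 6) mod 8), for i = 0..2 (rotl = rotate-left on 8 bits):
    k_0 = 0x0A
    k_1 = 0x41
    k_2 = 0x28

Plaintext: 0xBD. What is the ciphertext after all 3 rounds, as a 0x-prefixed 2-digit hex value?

0xBB

s_0 = plaintext = 0xBD
s_1 = Round(s_0, k_0) = 0x69
s_2 = Round(s_1, k_1) = 0x98
s_3 = Round(s_2, k_2) = 0xBB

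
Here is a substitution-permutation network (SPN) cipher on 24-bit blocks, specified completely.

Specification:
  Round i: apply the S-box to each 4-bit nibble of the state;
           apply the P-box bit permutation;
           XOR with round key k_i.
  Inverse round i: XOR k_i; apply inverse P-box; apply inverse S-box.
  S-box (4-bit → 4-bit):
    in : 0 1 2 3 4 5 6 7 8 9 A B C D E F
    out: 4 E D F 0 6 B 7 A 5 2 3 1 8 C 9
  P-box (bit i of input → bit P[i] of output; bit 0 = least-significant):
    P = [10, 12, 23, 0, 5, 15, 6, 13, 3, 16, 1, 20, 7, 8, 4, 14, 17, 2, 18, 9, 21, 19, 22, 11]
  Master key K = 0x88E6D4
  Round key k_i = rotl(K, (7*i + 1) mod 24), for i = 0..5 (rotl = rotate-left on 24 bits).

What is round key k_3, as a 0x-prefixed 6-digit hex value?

K = 0x88E6D4
k_0 = rotl(K, (7*0+1) mod 24) = rotl(K, 1) = 0x11CDA9
k_1 = rotl(K, (7*1+1) mod 24) = rotl(K, 8) = 0xE6D488
k_2 = rotl(K, (7*2+1) mod 24) = rotl(K, 15) = 0x6A4473
k_3 = rotl(K, (7*3+1) mod 24) = rotl(K, 22) = 0x2239B5

0x2239B5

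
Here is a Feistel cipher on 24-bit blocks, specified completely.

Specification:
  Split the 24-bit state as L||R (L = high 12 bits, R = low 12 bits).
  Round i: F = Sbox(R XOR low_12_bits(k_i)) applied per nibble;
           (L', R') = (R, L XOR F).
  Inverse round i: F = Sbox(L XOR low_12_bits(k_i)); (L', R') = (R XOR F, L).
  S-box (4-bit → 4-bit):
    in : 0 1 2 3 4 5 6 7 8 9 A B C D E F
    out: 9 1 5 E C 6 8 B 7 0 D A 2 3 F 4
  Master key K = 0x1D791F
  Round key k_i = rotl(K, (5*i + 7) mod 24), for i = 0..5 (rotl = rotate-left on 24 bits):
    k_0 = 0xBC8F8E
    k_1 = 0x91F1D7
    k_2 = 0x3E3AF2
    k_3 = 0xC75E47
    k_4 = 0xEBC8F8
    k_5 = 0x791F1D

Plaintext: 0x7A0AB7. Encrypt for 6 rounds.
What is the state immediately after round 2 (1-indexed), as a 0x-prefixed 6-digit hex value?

s_0 = plaintext = 0x7A0AB7
s_1 = Round(s_0, k_0) = 0xAB7140
s_2 = Round(s_1, k_1) = 0x1403BC
s_3 = Round(s_2, k_2) = 0x3BC18F
s_4 = Round(s_3, k_3) = 0x18F79B
s_5 = Round(s_4, k_4) = 0x79B501
s_6 = Round(s_5, k_5) = 0x501A89

0x1403BC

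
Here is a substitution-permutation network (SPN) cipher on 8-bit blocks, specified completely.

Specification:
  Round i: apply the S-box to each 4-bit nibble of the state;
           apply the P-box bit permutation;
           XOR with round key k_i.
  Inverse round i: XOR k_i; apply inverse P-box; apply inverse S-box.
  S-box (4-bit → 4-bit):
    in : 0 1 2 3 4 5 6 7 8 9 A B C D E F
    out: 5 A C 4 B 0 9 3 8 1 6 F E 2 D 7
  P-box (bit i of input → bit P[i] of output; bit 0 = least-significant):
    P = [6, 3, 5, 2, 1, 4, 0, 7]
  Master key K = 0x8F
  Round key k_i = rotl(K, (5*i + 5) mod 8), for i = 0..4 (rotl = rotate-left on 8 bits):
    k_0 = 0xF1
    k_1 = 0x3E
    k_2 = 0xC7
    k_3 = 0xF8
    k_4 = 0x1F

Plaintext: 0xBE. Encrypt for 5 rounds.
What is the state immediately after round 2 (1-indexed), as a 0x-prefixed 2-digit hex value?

0x79

s_0 = plaintext = 0xBE
s_1 = Round(s_0, k_0) = 0x06
s_2 = Round(s_1, k_1) = 0x79
s_3 = Round(s_2, k_2) = 0x95
s_4 = Round(s_3, k_3) = 0xFA
s_5 = Round(s_4, k_4) = 0x24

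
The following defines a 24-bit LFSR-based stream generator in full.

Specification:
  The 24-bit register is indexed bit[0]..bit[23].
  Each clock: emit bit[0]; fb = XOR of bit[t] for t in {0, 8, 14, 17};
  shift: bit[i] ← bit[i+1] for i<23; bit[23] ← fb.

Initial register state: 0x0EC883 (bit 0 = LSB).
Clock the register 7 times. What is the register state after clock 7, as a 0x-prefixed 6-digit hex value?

reg_0 = 0x0EC883
clock 1: out=1, reg = 0x876441
clock 2: out=1, reg = 0xC3B220
clock 3: out=0, reg = 0xE1D910
clock 4: out=0, reg = 0x70EC88
clock 5: out=0, reg = 0xB87644
clock 6: out=0, reg = 0xDC3B22
clock 7: out=0, reg = 0xEE1D91

0xEE1D91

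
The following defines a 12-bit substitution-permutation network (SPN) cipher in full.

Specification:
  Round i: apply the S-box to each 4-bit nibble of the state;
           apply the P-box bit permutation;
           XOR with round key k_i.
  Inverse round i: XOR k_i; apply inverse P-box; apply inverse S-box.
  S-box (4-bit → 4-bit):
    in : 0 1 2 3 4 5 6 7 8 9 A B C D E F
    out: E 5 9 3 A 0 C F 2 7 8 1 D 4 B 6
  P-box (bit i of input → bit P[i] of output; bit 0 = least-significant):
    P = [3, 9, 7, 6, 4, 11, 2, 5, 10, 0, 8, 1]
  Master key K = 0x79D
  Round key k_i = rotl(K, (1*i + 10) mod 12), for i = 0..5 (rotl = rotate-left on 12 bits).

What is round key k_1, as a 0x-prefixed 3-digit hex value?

0xBCE

K = 0x79D
k_0 = rotl(K, (1*0+10) mod 12) = rotl(K, 10) = 0x5E7
k_1 = rotl(K, (1*1+10) mod 12) = rotl(K, 11) = 0xBCE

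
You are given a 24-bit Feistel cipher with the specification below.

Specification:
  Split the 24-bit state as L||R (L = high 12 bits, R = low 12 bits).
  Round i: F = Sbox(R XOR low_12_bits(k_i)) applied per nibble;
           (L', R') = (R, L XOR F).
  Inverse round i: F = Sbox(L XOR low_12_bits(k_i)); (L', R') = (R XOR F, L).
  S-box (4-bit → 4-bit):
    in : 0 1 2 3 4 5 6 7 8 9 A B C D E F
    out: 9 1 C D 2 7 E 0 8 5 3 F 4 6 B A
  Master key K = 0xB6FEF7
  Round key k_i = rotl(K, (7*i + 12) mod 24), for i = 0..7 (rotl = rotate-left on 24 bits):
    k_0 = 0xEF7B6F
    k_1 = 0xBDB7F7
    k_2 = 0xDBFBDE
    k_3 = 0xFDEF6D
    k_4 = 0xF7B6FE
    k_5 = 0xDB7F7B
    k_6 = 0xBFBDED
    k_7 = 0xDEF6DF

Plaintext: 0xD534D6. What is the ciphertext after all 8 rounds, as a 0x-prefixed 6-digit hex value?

0x492E88

s_0 = plaintext = 0xD534D6
s_1 = Round(s_0, k_0) = 0x4D67A6
s_2 = Round(s_1, k_1) = 0x7A6DA7
s_3 = Round(s_2, k_2) = 0xDA79A3
s_4 = Round(s_3, k_3) = 0x9A33EC
s_5 = Round(s_4, k_4) = 0x3ECEBF
s_6 = Round(s_5, k_5) = 0xEBF2AE
s_7 = Round(s_6, k_6) = 0x2AE492
s_8 = Round(s_7, k_7) = 0x492E88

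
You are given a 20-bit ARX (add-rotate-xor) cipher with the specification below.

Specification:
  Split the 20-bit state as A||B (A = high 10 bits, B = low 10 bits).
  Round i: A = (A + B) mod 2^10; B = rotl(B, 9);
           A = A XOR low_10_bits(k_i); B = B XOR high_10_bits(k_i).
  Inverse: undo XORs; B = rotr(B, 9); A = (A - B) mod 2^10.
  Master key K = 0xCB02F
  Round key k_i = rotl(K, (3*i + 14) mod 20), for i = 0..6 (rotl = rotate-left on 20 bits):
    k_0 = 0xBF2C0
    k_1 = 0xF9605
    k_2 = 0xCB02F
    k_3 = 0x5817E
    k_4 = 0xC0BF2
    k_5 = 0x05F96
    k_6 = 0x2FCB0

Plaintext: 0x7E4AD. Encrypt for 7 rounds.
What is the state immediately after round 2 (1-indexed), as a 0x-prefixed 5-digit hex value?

0xC57B0

s_0 = plaintext = 0x7E4AD
s_1 = Round(s_0, k_0) = 0x198AA
s_2 = Round(s_1, k_1) = 0xC57B0
s_3 = Round(s_2, k_2) = 0xBAAF4
s_4 = Round(s_3, k_3) = 0x2801A
s_5 = Round(s_4, k_4) = 0xD230F
s_6 = Round(s_5, k_5) = 0x70790
s_7 = Round(s_6, k_6) = 0x78577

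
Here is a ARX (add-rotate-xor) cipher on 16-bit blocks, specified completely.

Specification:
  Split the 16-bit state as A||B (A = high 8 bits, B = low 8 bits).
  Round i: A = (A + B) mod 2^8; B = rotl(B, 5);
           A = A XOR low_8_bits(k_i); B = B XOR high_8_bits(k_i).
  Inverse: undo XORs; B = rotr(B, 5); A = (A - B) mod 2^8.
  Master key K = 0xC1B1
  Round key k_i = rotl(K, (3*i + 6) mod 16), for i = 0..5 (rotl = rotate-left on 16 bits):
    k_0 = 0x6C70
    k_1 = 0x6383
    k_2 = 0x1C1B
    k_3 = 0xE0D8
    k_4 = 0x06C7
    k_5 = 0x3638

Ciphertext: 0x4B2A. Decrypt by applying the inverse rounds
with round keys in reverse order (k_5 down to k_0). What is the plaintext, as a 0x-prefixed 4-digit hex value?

s_0 = ciphertext = 0x4B2A
s_1 = InvRound(s_0, k_5) = 0x93E0
s_2 = InvRound(s_1, k_4) = 0x1D37
s_3 = InvRound(s_2, k_3) = 0x07BE
s_4 = InvRound(s_3, k_2) = 0x0715
s_5 = InvRound(s_4, k_1) = 0xD1B3
s_6 = InvRound(s_5, k_0) = 0xA3FE

0xA3FE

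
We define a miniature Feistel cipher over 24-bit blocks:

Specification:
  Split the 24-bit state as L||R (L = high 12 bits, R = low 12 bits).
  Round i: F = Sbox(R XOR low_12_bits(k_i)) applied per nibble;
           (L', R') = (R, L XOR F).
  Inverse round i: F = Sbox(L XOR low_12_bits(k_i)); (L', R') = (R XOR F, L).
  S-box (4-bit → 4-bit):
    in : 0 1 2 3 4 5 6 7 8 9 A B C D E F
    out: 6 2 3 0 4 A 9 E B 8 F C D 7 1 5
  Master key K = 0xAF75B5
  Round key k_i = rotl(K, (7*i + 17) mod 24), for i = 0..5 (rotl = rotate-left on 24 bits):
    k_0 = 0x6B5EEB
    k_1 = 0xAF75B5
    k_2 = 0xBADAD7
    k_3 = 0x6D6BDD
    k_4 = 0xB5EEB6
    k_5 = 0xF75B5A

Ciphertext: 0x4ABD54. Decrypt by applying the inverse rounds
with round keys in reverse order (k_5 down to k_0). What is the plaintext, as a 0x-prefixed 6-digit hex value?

0xDA0599

s_0 = ciphertext = 0x4ABD54
s_1 = InvRound(s_0, k_5) = 0x8064AB
s_2 = InvRound(s_1, k_4) = 0xD6D806
s_3 = InvRound(s_2, k_3) = 0x1C0D6D
s_4 = InvRound(s_3, k_2) = 0x1431C0
s_5 = InvRound(s_4, k_1) = 0x599143
s_6 = InvRound(s_5, k_0) = 0xDA0599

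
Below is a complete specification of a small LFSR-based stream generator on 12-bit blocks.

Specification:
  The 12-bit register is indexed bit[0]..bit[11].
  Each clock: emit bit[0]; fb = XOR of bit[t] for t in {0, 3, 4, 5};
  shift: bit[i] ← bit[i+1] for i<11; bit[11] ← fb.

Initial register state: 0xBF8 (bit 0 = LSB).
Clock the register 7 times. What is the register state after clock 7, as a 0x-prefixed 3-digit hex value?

reg_0 = 0xBF8
clock 1: out=0, reg = 0xDFC
clock 2: out=0, reg = 0xEFE
clock 3: out=0, reg = 0xF7F
clock 4: out=1, reg = 0x7BF
clock 5: out=1, reg = 0x3DF
clock 6: out=1, reg = 0x9EF
clock 7: out=1, reg = 0xCF7

0xCF7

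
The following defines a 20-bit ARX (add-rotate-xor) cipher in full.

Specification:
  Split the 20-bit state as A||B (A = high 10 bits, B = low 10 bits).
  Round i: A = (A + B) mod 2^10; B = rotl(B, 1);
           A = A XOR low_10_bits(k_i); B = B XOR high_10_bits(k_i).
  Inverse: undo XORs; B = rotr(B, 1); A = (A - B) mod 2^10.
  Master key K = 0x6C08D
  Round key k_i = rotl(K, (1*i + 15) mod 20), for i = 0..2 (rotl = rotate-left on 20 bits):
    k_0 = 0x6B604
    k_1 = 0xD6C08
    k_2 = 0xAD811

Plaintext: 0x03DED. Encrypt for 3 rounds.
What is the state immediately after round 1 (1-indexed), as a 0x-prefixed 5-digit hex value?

0xFE277

s_0 = plaintext = 0x03DED
s_1 = Round(s_0, k_0) = 0xFE277
s_2 = Round(s_1, k_1) = 0x99FB4
s_3 = Round(s_2, k_2) = 0x829DF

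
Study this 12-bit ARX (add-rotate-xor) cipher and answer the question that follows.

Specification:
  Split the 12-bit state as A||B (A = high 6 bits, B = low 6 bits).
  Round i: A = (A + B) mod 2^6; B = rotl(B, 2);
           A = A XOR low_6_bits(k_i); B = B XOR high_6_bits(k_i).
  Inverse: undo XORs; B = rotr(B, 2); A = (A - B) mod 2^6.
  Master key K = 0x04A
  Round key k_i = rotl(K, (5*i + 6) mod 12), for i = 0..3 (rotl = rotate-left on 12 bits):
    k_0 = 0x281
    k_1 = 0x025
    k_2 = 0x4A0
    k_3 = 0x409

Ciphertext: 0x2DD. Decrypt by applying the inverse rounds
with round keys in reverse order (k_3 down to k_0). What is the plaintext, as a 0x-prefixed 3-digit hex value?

s_0 = ciphertext = 0x2DD
s_1 = InvRound(s_0, k_3) = 0xBD3
s_2 = InvRound(s_1, k_2) = 0xFD0
s_3 = InvRound(s_2, k_1) = 0x584
s_4 = InvRound(s_3, k_0) = 0xD23

0xD23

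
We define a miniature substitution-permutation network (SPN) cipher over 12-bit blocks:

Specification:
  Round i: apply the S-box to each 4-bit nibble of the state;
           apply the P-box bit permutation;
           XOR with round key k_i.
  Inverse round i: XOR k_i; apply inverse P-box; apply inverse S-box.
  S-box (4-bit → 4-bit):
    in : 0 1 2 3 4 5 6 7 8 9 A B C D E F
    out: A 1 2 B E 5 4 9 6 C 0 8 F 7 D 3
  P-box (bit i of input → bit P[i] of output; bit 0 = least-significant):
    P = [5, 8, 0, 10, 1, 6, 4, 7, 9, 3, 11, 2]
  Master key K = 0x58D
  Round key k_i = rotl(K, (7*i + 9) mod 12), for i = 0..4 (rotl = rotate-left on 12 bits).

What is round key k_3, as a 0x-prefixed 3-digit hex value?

K = 0x58D
k_0 = rotl(K, (7*0+9) mod 12) = rotl(K, 9) = 0xAB1
k_1 = rotl(K, (7*1+9) mod 12) = rotl(K, 4) = 0x8D5
k_2 = rotl(K, (7*2+9) mod 12) = rotl(K, 11) = 0xAC6
k_3 = rotl(K, (7*3+9) mod 12) = rotl(K, 6) = 0x356

0x356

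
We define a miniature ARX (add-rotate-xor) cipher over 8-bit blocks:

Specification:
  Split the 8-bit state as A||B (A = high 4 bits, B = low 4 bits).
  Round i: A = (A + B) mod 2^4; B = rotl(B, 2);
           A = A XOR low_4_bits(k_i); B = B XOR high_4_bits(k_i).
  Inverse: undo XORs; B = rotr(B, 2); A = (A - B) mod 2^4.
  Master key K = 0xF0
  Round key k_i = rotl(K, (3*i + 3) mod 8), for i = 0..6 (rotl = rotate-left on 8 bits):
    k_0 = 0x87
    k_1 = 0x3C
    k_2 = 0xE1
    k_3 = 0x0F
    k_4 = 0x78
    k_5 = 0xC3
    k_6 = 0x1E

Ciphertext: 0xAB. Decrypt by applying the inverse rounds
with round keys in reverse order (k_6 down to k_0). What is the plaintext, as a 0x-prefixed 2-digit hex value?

0x91

s_0 = ciphertext = 0xAB
s_1 = InvRound(s_0, k_6) = 0xAA
s_2 = InvRound(s_1, k_5) = 0x09
s_3 = InvRound(s_2, k_4) = 0xDB
s_4 = InvRound(s_3, k_3) = 0x4E
s_5 = InvRound(s_4, k_2) = 0x50
s_6 = InvRound(s_5, k_1) = 0xDC
s_7 = InvRound(s_6, k_0) = 0x91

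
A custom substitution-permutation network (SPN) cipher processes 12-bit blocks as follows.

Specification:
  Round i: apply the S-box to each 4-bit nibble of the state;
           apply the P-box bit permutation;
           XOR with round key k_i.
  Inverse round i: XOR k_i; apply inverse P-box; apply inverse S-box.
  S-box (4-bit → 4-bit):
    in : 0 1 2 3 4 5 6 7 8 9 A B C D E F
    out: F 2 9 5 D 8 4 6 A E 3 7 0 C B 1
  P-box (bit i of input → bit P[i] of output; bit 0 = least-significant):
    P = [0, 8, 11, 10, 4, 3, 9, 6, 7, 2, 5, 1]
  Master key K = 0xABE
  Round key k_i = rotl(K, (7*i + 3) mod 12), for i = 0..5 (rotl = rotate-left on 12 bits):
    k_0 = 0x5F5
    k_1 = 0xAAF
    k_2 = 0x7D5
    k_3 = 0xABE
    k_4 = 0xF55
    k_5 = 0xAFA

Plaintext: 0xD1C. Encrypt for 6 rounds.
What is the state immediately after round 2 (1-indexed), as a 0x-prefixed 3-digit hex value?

s_0 = plaintext = 0xD1C
s_1 = Round(s_0, k_0) = 0x5DF
s_2 = Round(s_1, k_1) = 0x8EC
s_3 = Round(s_2, k_2) = 0x78B
s_4 = Round(s_3, k_3) = 0x3D3
s_5 = Round(s_4, k_4) = 0x5B4
s_6 = Round(s_5, k_5) = 0x4E1

0x8EC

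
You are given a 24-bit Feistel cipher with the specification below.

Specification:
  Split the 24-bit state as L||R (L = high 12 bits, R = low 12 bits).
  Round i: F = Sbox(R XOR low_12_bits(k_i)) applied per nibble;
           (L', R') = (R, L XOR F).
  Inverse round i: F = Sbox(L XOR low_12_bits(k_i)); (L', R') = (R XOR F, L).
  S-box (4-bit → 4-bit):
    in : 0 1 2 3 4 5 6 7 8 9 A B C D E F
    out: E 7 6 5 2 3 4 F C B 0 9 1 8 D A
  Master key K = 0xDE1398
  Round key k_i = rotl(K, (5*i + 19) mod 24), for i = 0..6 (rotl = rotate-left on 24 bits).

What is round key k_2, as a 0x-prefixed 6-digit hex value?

0xC2731B

K = 0xDE1398
k_0 = rotl(K, (5*0+19) mod 24) = rotl(K, 19) = 0xC6F09C
k_1 = rotl(K, (5*1+19) mod 24) = rotl(K, 0) = 0xDE1398
k_2 = rotl(K, (5*2+19) mod 24) = rotl(K, 5) = 0xC2731B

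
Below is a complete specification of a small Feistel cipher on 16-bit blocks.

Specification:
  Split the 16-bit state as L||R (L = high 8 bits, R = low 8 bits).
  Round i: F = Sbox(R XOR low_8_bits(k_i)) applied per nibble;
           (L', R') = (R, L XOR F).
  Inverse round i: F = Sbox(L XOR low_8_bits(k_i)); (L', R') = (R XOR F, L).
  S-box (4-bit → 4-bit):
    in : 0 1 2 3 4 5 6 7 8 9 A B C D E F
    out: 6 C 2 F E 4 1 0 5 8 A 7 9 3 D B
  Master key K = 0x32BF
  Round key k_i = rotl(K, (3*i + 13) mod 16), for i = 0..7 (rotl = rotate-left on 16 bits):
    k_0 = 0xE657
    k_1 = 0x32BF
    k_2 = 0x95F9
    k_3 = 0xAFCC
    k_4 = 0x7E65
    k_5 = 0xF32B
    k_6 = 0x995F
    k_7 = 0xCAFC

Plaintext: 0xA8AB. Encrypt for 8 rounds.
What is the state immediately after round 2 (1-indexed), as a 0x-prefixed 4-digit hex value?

s_0 = plaintext = 0xA8AB
s_1 = Round(s_0, k_0) = 0xAB11
s_2 = Round(s_1, k_1) = 0x1106
s_3 = Round(s_2, k_2) = 0x06AA
s_4 = Round(s_3, k_3) = 0xAA17
s_5 = Round(s_4, k_4) = 0x17A8
s_6 = Round(s_5, k_5) = 0xA848
s_7 = Round(s_6, k_6) = 0x4868
s_8 = Round(s_7, k_7) = 0x68C6

0x1106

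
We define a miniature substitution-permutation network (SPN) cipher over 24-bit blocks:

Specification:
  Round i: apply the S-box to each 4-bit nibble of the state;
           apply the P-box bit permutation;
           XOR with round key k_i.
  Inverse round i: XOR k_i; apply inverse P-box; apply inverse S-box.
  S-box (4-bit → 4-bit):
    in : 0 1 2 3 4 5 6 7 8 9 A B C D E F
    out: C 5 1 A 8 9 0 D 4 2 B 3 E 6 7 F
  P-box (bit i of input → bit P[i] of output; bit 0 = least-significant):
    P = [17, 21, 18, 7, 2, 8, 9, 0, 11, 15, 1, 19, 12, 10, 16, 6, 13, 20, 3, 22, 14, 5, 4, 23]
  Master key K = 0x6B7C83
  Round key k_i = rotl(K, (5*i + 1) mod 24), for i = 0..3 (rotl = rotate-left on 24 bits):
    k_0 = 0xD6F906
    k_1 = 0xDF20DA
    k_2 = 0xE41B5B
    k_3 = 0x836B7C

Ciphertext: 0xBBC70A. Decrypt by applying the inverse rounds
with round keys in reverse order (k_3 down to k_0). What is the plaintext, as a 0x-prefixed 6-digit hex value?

0x992D2D

s_0 = ciphertext = 0xBBC70A
s_1 = InvRound(s_0, k_3) = 0xDB3F29
s_2 = InvRound(s_1, k_2) = 0xDBC06E
s_3 = InvRound(s_2, k_1) = 0xE26920
s_4 = InvRound(s_3, k_0) = 0x992D2D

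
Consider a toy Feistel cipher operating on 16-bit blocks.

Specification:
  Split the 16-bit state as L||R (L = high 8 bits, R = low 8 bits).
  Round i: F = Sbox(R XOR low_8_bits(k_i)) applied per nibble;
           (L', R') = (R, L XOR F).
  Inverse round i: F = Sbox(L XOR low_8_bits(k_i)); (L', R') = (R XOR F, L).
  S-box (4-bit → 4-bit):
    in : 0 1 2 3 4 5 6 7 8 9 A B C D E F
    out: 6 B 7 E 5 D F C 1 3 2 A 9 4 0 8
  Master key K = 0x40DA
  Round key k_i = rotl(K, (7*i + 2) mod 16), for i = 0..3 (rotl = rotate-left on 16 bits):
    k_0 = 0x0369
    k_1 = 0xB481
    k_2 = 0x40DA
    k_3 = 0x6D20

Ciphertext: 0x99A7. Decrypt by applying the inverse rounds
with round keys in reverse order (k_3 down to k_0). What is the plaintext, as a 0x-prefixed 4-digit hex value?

s_0 = ciphertext = 0x99A7
s_1 = InvRound(s_0, k_3) = 0x0499
s_2 = InvRound(s_1, k_2) = 0xD904
s_3 = InvRound(s_2, k_1) = 0xD5D9
s_4 = InvRound(s_3, k_0) = 0x70D5

0x70D5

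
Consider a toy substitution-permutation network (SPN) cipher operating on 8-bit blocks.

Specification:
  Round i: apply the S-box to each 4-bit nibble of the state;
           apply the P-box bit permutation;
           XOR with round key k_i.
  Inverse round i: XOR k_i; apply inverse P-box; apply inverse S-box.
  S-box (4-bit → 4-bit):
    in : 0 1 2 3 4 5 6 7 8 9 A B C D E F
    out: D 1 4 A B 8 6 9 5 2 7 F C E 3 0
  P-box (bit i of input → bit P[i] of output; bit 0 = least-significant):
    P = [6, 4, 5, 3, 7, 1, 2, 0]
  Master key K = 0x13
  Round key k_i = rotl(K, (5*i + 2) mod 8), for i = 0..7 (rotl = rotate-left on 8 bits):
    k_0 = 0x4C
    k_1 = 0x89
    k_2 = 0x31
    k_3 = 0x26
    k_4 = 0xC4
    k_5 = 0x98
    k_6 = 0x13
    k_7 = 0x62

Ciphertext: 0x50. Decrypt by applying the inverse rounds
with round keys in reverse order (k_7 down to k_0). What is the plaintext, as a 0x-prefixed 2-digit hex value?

s_0 = ciphertext = 0x50
s_1 = InvRound(s_0, k_7) = 0x96
s_2 = InvRound(s_1, k_6) = 0x0F
s_3 = InvRound(s_2, k_5) = 0xB9
s_4 = InvRound(s_3, k_4) = 0xCB
s_5 = InvRound(s_4, k_3) = 0x00
s_6 = InvRound(s_5, k_2) = 0x56
s_7 = InvRound(s_6, k_1) = 0xB4
s_8 = InvRound(s_7, k_0) = 0x1B

0x1B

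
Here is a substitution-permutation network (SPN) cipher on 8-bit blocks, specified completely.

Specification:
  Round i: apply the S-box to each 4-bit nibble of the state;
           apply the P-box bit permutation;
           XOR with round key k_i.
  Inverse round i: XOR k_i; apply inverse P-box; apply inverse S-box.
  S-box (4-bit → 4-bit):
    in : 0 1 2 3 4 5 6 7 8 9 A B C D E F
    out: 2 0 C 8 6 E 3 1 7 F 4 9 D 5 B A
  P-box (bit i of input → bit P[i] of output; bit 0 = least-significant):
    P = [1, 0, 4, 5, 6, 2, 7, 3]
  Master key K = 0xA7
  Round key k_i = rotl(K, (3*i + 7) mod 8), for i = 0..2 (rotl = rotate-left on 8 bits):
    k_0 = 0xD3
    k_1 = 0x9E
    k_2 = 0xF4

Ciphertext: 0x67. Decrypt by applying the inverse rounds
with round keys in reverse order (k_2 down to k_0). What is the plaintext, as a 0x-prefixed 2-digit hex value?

s_0 = ciphertext = 0x67
s_1 = InvRound(s_0, k_2) = 0xA8
s_2 = InvRound(s_1, k_1) = 0x0C
s_3 = InvRound(s_2, k_0) = 0x98

0x98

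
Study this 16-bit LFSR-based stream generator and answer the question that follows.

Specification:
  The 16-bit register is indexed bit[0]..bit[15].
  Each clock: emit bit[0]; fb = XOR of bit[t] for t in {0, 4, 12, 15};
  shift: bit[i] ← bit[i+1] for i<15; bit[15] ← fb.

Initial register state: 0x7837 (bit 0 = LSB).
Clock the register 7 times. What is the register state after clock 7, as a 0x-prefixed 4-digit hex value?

0xC2F0

reg_0 = 0x7837
clock 1: out=1, reg = 0xBC1B
clock 2: out=1, reg = 0x5E0D
clock 3: out=1, reg = 0x2F06
clock 4: out=0, reg = 0x1783
clock 5: out=1, reg = 0x0BC1
clock 6: out=1, reg = 0x85E0
clock 7: out=0, reg = 0xC2F0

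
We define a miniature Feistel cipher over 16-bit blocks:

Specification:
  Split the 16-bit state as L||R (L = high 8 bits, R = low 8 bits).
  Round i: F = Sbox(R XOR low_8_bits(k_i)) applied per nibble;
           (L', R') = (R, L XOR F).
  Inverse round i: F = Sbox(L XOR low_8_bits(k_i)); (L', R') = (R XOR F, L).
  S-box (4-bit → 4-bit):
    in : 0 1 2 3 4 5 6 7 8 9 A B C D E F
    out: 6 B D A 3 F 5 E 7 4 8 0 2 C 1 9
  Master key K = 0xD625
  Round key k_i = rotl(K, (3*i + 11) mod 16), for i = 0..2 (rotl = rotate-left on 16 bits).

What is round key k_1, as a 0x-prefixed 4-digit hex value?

0x7589

K = 0xD625
k_0 = rotl(K, (3*0+11) mod 16) = rotl(K, 11) = 0x2EB1
k_1 = rotl(K, (3*1+11) mod 16) = rotl(K, 14) = 0x7589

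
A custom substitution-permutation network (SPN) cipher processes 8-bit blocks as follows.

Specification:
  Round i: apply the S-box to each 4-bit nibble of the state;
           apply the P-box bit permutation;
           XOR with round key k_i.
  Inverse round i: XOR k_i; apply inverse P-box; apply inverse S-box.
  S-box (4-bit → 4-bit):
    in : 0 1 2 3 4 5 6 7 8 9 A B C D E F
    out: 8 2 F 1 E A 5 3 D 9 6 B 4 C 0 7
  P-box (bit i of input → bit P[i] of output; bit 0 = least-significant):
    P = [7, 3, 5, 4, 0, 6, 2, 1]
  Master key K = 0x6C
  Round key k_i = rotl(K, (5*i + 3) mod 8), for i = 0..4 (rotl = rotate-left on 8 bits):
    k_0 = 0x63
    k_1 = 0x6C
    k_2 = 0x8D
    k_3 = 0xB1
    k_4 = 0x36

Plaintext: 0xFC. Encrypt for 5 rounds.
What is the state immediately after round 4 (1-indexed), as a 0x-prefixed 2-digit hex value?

0x26

s_0 = plaintext = 0xFC
s_1 = Round(s_0, k_0) = 0x06
s_2 = Round(s_1, k_1) = 0xCE
s_3 = Round(s_2, k_2) = 0x89
s_4 = Round(s_3, k_3) = 0x26
s_5 = Round(s_4, k_4) = 0xD1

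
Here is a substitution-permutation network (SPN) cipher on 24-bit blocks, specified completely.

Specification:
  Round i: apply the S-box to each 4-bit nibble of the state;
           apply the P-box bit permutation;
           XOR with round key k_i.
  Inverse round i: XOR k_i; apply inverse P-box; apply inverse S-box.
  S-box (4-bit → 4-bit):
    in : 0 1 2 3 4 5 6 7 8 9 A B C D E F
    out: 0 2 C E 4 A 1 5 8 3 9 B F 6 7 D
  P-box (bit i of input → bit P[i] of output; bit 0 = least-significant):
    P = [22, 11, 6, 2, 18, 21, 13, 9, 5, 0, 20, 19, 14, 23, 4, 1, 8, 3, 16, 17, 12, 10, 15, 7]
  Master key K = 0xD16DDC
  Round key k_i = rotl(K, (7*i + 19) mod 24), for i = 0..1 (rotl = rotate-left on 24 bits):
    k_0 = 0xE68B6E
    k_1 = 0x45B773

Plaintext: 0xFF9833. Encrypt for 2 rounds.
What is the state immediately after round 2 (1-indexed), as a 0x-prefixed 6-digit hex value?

0x00756F

s_0 = plaintext = 0xFF9833
s_1 = Round(s_0, k_0) = 0x4D70AA
s_2 = Round(s_1, k_1) = 0x00756F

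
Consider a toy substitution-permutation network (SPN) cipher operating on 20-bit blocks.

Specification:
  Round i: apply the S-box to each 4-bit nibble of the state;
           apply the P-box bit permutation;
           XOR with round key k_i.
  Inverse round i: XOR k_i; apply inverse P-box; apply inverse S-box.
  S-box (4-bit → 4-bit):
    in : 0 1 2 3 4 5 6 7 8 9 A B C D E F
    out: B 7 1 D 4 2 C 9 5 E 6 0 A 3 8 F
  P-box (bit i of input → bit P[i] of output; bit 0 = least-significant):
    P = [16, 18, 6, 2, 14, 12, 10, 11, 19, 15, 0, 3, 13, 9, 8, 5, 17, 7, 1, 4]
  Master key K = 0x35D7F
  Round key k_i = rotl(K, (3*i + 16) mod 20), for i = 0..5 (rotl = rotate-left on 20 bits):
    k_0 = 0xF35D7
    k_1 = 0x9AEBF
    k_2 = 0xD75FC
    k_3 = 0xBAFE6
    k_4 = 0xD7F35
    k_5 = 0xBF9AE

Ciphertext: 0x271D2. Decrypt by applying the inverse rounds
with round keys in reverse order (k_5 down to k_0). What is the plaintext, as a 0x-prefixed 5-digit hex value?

s_0 = ciphertext = 0x271D2
s_1 = InvRound(s_0, k_5) = 0xEE0E3
s_2 = InvRound(s_1, k_4) = 0xFA593
s_3 = InvRound(s_2, k_3) = 0xEC4E9
s_4 = InvRound(s_3, k_2) = 0x78A57
s_5 = InvRound(s_4, k_1) = 0xD774A
s_6 = InvRound(s_5, k_0) = 0x0562E

0x0562E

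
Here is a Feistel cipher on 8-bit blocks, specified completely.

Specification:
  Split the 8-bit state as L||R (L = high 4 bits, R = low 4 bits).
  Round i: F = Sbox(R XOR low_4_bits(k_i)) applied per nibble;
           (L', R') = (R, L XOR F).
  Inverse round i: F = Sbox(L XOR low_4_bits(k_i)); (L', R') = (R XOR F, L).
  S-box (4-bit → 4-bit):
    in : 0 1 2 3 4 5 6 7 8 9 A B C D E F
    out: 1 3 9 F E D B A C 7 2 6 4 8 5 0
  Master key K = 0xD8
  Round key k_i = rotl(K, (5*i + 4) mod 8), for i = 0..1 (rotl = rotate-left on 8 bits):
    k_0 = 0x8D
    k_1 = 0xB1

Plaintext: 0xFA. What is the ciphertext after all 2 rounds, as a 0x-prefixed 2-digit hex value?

s_0 = plaintext = 0xFA
s_1 = Round(s_0, k_0) = 0xA5
s_2 = Round(s_1, k_1) = 0x54

0x54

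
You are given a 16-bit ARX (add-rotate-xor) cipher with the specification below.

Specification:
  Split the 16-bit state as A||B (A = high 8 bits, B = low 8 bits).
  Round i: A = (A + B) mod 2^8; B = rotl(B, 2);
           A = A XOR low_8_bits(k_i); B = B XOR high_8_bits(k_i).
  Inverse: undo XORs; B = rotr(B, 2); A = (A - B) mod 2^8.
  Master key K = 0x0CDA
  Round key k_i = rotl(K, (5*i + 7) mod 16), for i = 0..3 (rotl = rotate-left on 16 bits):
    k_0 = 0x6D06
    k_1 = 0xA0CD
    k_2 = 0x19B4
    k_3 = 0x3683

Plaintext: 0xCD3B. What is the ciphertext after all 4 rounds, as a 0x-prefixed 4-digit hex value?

s_0 = plaintext = 0xCD3B
s_1 = Round(s_0, k_0) = 0x0E81
s_2 = Round(s_1, k_1) = 0x42A6
s_3 = Round(s_2, k_2) = 0x5C83
s_4 = Round(s_3, k_3) = 0x5C38

0x5C38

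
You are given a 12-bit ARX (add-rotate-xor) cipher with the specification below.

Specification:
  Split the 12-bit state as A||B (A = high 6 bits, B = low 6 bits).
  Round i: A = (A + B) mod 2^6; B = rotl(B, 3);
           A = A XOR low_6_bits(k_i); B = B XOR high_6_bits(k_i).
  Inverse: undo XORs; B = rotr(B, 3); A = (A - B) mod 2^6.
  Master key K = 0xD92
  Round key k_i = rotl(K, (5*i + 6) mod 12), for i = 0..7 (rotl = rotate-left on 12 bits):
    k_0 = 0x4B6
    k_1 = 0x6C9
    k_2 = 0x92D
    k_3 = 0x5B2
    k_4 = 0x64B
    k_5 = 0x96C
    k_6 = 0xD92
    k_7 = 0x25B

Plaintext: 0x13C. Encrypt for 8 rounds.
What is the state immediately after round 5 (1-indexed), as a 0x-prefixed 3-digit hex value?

0xDA1

s_0 = plaintext = 0x13C
s_1 = Round(s_0, k_0) = 0xDB5
s_2 = Round(s_1, k_1) = 0x8B5
s_3 = Round(s_2, k_2) = 0xE8A
s_4 = Round(s_3, k_3) = 0xD87
s_5 = Round(s_4, k_4) = 0xDA1
s_6 = Round(s_5, k_5) = 0xEE9
s_7 = Round(s_6, k_6) = 0xDBB
s_8 = Round(s_7, k_7) = 0xA96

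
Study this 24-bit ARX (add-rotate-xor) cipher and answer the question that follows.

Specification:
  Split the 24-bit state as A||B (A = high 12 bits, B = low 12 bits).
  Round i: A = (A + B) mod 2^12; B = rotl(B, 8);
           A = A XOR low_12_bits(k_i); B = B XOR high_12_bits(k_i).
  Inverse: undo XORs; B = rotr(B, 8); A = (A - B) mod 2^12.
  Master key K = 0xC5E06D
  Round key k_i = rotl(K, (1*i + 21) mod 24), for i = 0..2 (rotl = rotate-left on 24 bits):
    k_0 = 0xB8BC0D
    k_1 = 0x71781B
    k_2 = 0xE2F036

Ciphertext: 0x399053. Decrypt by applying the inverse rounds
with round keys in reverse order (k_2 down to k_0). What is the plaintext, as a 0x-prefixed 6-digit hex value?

s_0 = ciphertext = 0x399053
s_1 = InvRound(s_0, k_2) = 0xBE17CE
s_2 = InvRound(s_1, k_1) = 0x66AD90
s_3 = InvRound(s_2, k_0) = 0x8B11B6

0x8B11B6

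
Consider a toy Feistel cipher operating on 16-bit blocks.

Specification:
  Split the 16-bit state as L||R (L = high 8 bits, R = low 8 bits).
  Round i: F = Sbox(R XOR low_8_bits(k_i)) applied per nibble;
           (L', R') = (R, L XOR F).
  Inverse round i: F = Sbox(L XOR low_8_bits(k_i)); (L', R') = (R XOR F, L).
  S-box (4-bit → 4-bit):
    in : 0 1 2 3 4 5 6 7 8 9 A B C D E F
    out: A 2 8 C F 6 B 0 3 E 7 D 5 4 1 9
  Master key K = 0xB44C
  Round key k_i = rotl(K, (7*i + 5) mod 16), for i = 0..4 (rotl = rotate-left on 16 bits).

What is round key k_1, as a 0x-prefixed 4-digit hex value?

0xCB44

K = 0xB44C
k_0 = rotl(K, (7*0+5) mod 16) = rotl(K, 5) = 0x8996
k_1 = rotl(K, (7*1+5) mod 16) = rotl(K, 12) = 0xCB44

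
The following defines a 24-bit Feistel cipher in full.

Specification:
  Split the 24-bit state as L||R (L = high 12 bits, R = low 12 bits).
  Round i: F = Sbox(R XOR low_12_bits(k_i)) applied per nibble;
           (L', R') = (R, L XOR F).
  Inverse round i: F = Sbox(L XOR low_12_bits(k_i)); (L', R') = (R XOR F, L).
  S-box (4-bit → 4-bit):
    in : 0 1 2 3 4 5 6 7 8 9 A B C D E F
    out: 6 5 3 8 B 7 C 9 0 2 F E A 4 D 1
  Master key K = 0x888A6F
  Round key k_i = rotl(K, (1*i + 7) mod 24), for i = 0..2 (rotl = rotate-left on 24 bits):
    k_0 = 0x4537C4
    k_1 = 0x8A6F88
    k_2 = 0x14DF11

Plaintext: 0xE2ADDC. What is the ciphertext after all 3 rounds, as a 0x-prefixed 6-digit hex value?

0x0CF037

s_0 = plaintext = 0xE2ADDC
s_1 = Round(s_0, k_0) = 0xDDC17A
s_2 = Round(s_1, k_1) = 0x17A0CF
s_3 = Round(s_2, k_2) = 0x0CF037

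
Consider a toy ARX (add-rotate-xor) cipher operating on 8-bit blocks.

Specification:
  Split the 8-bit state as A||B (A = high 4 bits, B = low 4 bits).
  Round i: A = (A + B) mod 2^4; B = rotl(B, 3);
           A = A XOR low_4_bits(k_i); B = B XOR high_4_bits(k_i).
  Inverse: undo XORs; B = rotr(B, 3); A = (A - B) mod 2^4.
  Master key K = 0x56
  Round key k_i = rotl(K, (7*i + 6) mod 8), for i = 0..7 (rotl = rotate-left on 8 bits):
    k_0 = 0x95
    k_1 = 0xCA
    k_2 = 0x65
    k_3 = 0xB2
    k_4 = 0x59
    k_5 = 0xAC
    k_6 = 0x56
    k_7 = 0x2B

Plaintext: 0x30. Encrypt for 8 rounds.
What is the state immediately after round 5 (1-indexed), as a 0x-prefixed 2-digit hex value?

0x51

s_0 = plaintext = 0x30
s_1 = Round(s_0, k_0) = 0x69
s_2 = Round(s_1, k_1) = 0x50
s_3 = Round(s_2, k_2) = 0x06
s_4 = Round(s_3, k_3) = 0x48
s_5 = Round(s_4, k_4) = 0x51
s_6 = Round(s_5, k_5) = 0xA2
s_7 = Round(s_6, k_6) = 0xA4
s_8 = Round(s_7, k_7) = 0x50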